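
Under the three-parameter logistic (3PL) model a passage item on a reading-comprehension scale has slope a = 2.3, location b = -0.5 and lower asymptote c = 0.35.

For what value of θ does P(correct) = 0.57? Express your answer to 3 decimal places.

-0.791

P(θ) = c + (1 − c) · 1 / (1 + exp(−a(θ − b)))
Remove guessing floor: (0.57 − 0.35)/(1 − 0.35) = 0.3385
logit = ln(0.3385/0.6615) = -0.6702
θ = b + logit/(a) = -0.5 + (-0.6702)/2.3000 = -0.7914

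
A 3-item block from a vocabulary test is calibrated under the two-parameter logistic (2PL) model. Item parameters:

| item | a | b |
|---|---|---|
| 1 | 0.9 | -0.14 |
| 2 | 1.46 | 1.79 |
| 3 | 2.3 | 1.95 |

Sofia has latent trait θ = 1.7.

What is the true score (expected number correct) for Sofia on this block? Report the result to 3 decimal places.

P(θ) = 1 / (1 + exp(−a(θ − b)))
P_1 = 1/(1+e^{-1.6560}) = 0.8397
P_2 = 1/(1+e^{0.1314}) = 0.4672
P_3 = 1/(1+e^{0.5750}) = 0.3601
E[score] = 0.8397 + 0.4672 + 0.3601 = 1.6670

1.667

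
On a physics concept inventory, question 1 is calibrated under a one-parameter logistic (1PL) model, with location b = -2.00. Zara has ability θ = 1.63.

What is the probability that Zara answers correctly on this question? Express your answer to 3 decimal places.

P(θ) = 1 / (1 + exp(−(θ − b)))
Exponent: (1.63 − (-2.00)) = 3.6300
1/(1 + e^{-3.6300}) = 0.9742
P = 0.9742

0.974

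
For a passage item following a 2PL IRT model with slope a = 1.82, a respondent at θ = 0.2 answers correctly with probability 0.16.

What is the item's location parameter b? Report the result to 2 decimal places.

P(θ) = 1 / (1 + exp(−a(θ − b)))
logit(0.16) = ln(0.16/0.84) = -1.6582
b = θ − logit/(a) = 0.2 − (-1.6582)/1.8200 = 1.1111

1.11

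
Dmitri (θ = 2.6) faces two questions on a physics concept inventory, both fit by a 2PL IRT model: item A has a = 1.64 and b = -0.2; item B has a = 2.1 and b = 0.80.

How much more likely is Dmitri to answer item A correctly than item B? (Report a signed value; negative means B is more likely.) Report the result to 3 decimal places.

0.012

P(θ) = 1 / (1 + exp(−a(θ − b)))
P_A = 0.9900
P_B = 0.9777
P_A − P_B = 0.0123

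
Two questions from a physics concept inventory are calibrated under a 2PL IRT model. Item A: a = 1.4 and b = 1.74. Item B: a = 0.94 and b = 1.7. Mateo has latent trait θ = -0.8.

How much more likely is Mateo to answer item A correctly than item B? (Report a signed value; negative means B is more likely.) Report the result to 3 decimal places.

-0.059

P(θ) = 1 / (1 + exp(−a(θ − b)))
P_A = 0.0278
P_B = 0.0871
P_A − P_B = -0.0593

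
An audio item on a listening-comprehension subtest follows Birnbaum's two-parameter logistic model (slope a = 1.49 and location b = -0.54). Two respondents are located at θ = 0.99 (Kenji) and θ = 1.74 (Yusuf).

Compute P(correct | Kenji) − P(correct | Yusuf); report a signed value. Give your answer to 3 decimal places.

P(θ) = 1 / (1 + exp(−a(θ − b)))
P(Kenji) = 0.9072  [exponent 2.2797]
P(Yusuf) = 0.9676  [exponent 3.3972]
Difference = 0.9072 − 0.9676 = -0.0604

-0.060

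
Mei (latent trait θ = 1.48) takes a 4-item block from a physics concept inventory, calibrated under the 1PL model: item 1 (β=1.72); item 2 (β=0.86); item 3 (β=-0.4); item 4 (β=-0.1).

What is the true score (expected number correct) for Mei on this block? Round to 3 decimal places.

P(θ) = 1 / (1 + exp(−(θ − β)))
P_1 = 1/(1+e^{0.2400}) = 0.4403
P_2 = 1/(1+e^{-0.6200}) = 0.6502
P_3 = 1/(1+e^{-1.8800}) = 0.8676
P_4 = 1/(1+e^{-1.5800}) = 0.8292
E[score] = 0.4403 + 0.6502 + 0.8676 + 0.8292 = 2.7873

2.787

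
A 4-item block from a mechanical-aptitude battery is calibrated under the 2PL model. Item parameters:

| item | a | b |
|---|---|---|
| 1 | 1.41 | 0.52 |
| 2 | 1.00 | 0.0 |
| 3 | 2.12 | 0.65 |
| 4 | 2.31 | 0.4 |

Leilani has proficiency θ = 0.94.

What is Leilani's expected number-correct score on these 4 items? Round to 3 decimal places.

P(θ) = 1 / (1 + exp(−a(θ − b)))
P_1 = 1/(1+e^{-0.5922}) = 0.6439
P_2 = 1/(1+e^{-0.9400}) = 0.7191
P_3 = 1/(1+e^{-0.6148}) = 0.6490
P_4 = 1/(1+e^{-1.2474}) = 0.7768
E[score] = 0.6439 + 0.7191 + 0.6490 + 0.7768 = 2.7889

2.789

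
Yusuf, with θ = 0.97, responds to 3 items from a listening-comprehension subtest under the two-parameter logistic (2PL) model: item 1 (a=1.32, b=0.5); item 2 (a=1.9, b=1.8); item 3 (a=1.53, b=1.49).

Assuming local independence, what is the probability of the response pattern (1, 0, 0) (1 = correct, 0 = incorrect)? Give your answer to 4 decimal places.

0.3714

P(θ) = 1 / (1 + exp(−a(θ − b)))
P_1 = 1/(1+e^{-0.6204}) = 0.6503
P_2 = 1/(1+e^{1.5770}) = 0.1712
P_3 = 1/(1+e^{0.7956}) = 0.3110
L = P_1 × (1−P_2) × (1−P_3) = 0.6503 × 0.8288 × 0.6890 = 0.37136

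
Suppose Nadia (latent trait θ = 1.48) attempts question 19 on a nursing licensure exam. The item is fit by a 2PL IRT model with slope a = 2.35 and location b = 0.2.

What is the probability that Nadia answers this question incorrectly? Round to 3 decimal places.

0.047

P(θ) = 1 / (1 + exp(−a(θ − b)))
Exponent: 2.35 × (1.48 − 0.2) = 3.0080
1/(1 + e^{-3.0080}) = 0.9529
P(incorrect) = 1 − 0.9529 = 0.0471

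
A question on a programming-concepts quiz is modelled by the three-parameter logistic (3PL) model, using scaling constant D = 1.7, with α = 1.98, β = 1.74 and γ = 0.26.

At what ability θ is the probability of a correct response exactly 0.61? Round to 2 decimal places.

P(θ) = γ + (1 − γ) · 1 / (1 + exp(−D·α(θ − β)))
Remove guessing floor: (0.61 − 0.26)/(1 − 0.26) = 0.4730
logit = ln(0.4730/0.5270) = -0.1082
θ = β + logit/(1.7·α) = 1.74 + (-0.1082)/3.3660 = 1.7079

1.71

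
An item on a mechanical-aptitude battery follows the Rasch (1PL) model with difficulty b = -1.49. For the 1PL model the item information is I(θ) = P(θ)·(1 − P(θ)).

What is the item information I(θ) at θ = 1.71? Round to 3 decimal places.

P = 1/(1+e^{-3.2000}) = 0.9608
P(1−P) = 0.9608 × 0.0392 = 0.0376
I = P(1−P) = 0.03763

0.038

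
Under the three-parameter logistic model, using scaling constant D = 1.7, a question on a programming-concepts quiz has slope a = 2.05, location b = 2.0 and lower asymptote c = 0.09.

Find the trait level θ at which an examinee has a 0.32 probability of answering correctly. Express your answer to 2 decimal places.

1.69

P(θ) = c + (1 − c) · 1 / (1 + exp(−D·a(θ − b)))
Remove guessing floor: (0.32 − 0.09)/(1 − 0.09) = 0.2527
logit = ln(0.2527/0.7473) = -1.0840
θ = b + logit/(1.7·a) = 2.0 + (-1.0840)/3.4850 = 1.6889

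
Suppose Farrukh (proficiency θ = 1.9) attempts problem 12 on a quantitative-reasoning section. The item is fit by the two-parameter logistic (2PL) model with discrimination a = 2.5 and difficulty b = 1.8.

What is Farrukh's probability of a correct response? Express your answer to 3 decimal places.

P(θ) = 1 / (1 + exp(−a(θ − b)))
Exponent: 2.5 × (1.9 − 1.8) = 0.2500
1/(1 + e^{-0.2500}) = 0.5622

0.562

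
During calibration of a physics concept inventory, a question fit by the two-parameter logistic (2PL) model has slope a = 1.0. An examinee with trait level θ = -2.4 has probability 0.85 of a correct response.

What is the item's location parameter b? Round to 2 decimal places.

-4.13

P(θ) = 1 / (1 + exp(−a(θ − b)))
logit(0.85) = ln(0.85/0.15) = 1.7346
b = θ − logit/(a) = -2.4 − 1.7346/1.0000 = -4.1346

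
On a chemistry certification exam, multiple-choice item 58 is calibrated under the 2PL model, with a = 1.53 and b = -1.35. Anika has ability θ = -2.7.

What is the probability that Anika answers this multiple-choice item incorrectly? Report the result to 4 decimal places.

0.8875

P(θ) = 1 / (1 + exp(−a(θ − b)))
Exponent: 1.53 × (-2.7 − (-1.35)) = -2.0655
1/(1 + e^{2.0655}) = 0.1125
P(incorrect) = 1 − 0.1125 = 0.8875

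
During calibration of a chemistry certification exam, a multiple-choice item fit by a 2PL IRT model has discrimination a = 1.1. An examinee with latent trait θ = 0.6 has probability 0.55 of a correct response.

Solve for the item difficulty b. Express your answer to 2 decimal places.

0.42

P(θ) = 1 / (1 + exp(−a(θ − b)))
logit(0.55) = ln(0.55/0.45) = 0.2007
b = θ − logit/(a) = 0.6 − 0.2007/1.1000 = 0.4176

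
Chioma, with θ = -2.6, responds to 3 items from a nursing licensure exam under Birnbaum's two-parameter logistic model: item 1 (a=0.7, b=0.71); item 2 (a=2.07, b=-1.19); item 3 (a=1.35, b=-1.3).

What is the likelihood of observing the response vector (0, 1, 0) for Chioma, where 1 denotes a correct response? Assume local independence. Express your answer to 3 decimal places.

0.040

P(θ) = 1 / (1 + exp(−a(θ − b)))
P_1 = 1/(1+e^{2.3170}) = 0.0897
P_2 = 1/(1+e^{2.9187}) = 0.0512
P_3 = 1/(1+e^{1.7550}) = 0.1474
L = (1−P_1) × P_2 × (1−P_3) = 0.9103 × 0.0512 × 0.8526 = 0.03976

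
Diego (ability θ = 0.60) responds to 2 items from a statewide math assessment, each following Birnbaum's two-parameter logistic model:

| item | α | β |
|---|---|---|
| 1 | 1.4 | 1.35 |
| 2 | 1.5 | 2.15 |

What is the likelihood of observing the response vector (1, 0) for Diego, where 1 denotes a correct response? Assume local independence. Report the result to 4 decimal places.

0.2361

P(θ) = 1 / (1 + exp(−α(θ − β)))
P_1 = 1/(1+e^{1.0500}) = 0.2592
P_2 = 1/(1+e^{2.3250}) = 0.0891
L = P_1 × (1−P_2) = 0.2592 × 0.9109 = 0.23614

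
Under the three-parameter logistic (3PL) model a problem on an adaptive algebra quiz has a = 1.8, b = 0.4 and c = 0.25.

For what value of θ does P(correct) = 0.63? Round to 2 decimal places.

P(θ) = c + (1 − c) · 1 / (1 + exp(−a(θ − b)))
Remove guessing floor: (0.63 − 0.25)/(1 − 0.25) = 0.5067
logit = ln(0.5067/0.4933) = 0.0267
θ = b + logit/(a) = 0.4 + 0.0267/1.8000 = 0.4148

0.41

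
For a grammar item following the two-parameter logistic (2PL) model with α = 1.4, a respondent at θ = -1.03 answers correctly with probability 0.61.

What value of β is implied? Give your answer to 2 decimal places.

P(θ) = 1 / (1 + exp(−α(θ − β)))
logit(0.61) = ln(0.61/0.39) = 0.4473
β = θ − logit/(α) = -1.03 − 0.4473/1.4000 = -1.3495

-1.35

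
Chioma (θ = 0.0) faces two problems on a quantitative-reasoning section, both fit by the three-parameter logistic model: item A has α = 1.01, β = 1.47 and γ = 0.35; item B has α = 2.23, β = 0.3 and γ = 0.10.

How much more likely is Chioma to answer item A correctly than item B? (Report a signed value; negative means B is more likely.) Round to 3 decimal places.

0.065

P(θ) = γ + (1 − γ) · 1 / (1 + exp(−α(θ − β)))
P_A = 0.4701
P_B = 0.4048
P_A − P_B = 0.0652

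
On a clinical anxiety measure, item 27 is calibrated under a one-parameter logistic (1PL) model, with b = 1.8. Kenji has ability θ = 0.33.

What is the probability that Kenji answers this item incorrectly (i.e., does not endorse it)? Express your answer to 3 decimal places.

P(θ) = 1 / (1 + exp(−(θ − b)))
Exponent: (0.33 − 1.8) = -1.4700
1/(1 + e^{1.4700}) = 0.1869
P = 0.1869
P(incorrect) = 1 − 0.1869 = 0.8131

0.813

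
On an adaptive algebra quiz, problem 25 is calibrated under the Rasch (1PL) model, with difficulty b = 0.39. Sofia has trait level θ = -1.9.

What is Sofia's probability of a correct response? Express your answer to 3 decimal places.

P(θ) = 1 / (1 + exp(−(θ − b)))
Exponent: (-1.9 − 0.39) = -2.2900
1/(1 + e^{2.2900}) = 0.0920
P = 0.0920

0.092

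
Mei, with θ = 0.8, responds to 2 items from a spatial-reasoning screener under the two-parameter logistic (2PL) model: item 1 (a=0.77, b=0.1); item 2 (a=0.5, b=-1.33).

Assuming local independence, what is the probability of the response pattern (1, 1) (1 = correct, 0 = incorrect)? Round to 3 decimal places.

P(θ) = 1 / (1 + exp(−a(θ − b)))
P_1 = 1/(1+e^{-0.5390}) = 0.6316
P_2 = 1/(1+e^{-1.0650}) = 0.7436
L = P_1 × P_2 = 0.6316 × 0.7436 = 0.46967

0.470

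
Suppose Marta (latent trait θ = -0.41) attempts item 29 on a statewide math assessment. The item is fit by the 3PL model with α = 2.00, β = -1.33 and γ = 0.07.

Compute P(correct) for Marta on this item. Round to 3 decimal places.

P(θ) = γ + (1 − γ) · 1 / (1 + exp(−α(θ − β)))
Exponent: 2.00 × (-0.41 − (-1.33)) = 1.8400
1/(1 + e^{-1.8400}) = 0.8629
P = 0.07 + 0.93 × 0.8629 = 0.8725

0.873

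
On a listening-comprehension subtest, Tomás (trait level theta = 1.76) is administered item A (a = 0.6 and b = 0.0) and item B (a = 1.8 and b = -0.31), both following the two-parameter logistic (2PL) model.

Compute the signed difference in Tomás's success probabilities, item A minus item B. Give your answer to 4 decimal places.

-0.2346

P(theta) = 1 / (1 + exp(−a(theta − b)))
P_A = 0.7419
P_B = 0.9765
P_A − P_B = -0.2346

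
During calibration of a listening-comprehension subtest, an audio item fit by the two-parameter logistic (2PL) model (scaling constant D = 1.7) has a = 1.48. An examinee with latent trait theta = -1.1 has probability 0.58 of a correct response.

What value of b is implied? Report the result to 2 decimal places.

P(theta) = 1 / (1 + exp(−D·a(theta − b)))
logit(0.58) = ln(0.58/0.42) = 0.3228
b = theta − logit/(1.7·a) = -1.1 − 0.3228/2.5160 = -1.2283

-1.23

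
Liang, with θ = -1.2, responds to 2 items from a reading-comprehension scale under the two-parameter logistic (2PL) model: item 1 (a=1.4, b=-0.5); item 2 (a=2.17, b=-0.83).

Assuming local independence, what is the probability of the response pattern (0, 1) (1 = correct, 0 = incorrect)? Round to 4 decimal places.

P(θ) = 1 / (1 + exp(−a(θ − b)))
P_1 = 1/(1+e^{0.9800}) = 0.2729
P_2 = 1/(1+e^{0.8029}) = 0.3094
L = (1−P_1) × P_2 = 0.7271 × 0.3094 = 0.22497

0.2250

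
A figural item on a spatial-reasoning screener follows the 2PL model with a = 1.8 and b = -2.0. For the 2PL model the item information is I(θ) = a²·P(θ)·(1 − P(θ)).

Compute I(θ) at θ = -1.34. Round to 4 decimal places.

0.5801

P = 1/(1+e^{-1.1880}) = 0.7664
P(1−P) = 0.7664 × 0.2336 = 0.1790
I = a² × P(1−P) = 1.8² × 0.1790 = 0.58009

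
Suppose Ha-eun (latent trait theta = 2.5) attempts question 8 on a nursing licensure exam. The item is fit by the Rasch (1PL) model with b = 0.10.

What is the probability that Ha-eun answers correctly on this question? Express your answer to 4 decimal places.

0.9168

P(theta) = 1 / (1 + exp(−(theta − b)))
Exponent: (2.5 − 0.10) = 2.4000
1/(1 + e^{-2.4000}) = 0.9168
P = 0.9168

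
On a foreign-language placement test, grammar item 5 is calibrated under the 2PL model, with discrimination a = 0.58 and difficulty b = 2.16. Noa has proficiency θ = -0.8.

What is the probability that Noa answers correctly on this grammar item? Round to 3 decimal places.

P(θ) = 1 / (1 + exp(−a(θ − b)))
Exponent: 0.58 × (-0.8 − 2.16) = -1.7168
1/(1 + e^{1.7168}) = 0.1523

0.152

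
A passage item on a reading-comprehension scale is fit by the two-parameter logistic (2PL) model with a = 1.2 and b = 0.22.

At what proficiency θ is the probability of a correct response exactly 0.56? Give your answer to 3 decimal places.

0.421

P(θ) = 1 / (1 + exp(−a(θ − b)))
logit = ln(0.5600/0.4400) = 0.2412
θ = b + logit/(a) = 0.22 + 0.2412/1.2000 = 0.4210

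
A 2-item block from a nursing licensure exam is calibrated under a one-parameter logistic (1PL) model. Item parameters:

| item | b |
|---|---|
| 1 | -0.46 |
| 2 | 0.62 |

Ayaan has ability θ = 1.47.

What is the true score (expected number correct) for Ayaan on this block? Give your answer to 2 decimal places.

1.57

P(θ) = 1 / (1 + exp(−(θ − b)))
P_1 = 1/(1+e^{-1.9300}) = 0.8732
P_2 = 1/(1+e^{-0.8500}) = 0.7006
E[score] = 0.8732 + 0.7006 = 1.5738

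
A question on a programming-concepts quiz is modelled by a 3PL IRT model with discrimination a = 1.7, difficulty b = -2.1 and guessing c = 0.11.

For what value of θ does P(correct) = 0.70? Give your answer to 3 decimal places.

-1.702

P(θ) = c + (1 − c) · 1 / (1 + exp(−a(θ − b)))
Remove guessing floor: (0.70 − 0.11)/(1 − 0.11) = 0.6629
logit = ln(0.6629/0.3371) = 0.6763
θ = b + logit/(a) = -2.1 + 0.6763/1.7000 = -1.7022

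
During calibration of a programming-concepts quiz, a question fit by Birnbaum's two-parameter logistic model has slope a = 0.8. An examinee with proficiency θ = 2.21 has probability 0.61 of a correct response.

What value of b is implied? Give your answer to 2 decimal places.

1.65

P(θ) = 1 / (1 + exp(−a(θ − b)))
logit(0.61) = ln(0.61/0.39) = 0.4473
b = θ − logit/(a) = 2.21 − 0.4473/0.8000 = 1.6509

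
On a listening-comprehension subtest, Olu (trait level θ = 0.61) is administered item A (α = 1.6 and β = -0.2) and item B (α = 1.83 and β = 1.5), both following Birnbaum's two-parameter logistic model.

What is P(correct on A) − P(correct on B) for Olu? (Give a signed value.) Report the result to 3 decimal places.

P(θ) = 1 / (1 + exp(−α(θ − β)))
P_A = 0.7852
P_B = 0.1640
P_A − P_B = 0.6212

0.621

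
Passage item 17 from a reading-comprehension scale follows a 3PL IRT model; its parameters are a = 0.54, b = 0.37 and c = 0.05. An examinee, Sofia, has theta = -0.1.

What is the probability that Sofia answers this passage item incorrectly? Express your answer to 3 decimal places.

0.535

P(theta) = c + (1 − c) · 1 / (1 + exp(−a(theta − b)))
Exponent: 0.54 × (-0.1 − 0.37) = -0.2538
1/(1 + e^{0.2538}) = 0.4369
P = 0.05 + 0.95 × 0.4369 = 0.4650
P(incorrect) = 1 − 0.4650 = 0.5350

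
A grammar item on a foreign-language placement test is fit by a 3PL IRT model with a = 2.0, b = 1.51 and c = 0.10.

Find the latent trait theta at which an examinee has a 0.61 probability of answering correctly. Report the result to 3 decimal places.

P(theta) = c + (1 − c) · 1 / (1 + exp(−a(theta − b)))
Remove guessing floor: (0.61 − 0.10)/(1 − 0.10) = 0.5667
logit = ln(0.5667/0.4333) = 0.2683
theta = b + logit/(a) = 1.51 + 0.2683/2.0000 = 1.6441

1.644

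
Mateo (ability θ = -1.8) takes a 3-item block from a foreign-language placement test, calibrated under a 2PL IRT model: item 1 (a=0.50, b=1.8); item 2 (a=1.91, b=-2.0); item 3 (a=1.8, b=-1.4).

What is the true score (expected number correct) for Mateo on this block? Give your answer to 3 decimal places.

1.064

P(θ) = 1 / (1 + exp(−a(θ − b)))
P_1 = 1/(1+e^{1.8000}) = 0.1419
P_2 = 1/(1+e^{-0.3820}) = 0.5944
P_3 = 1/(1+e^{0.7200}) = 0.3274
E[score] = 0.1419 + 0.5944 + 0.3274 = 1.0636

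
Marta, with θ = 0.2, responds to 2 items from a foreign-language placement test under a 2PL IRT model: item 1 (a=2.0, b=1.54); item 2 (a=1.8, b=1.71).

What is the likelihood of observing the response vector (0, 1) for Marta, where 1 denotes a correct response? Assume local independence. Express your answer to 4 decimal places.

P(θ) = 1 / (1 + exp(−a(θ − b)))
P_1 = 1/(1+e^{2.6800}) = 0.0642
P_2 = 1/(1+e^{2.7180}) = 0.0619
L = (1−P_1) × P_2 = 0.9358 × 0.0619 = 0.05795

0.0579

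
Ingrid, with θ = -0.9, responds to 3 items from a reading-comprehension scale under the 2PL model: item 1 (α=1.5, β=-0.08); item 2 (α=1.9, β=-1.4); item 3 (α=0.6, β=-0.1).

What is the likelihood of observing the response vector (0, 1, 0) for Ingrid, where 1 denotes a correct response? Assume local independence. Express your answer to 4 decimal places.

P(θ) = 1 / (1 + exp(−α(θ − β)))
P_1 = 1/(1+e^{1.2300}) = 0.2262
P_2 = 1/(1+e^{-0.9500}) = 0.7211
P_3 = 1/(1+e^{0.4800}) = 0.3823
L = (1−P_1) × P_2 × (1−P_3) = 0.7738 × 0.7211 × 0.6177 = 0.34471

0.3447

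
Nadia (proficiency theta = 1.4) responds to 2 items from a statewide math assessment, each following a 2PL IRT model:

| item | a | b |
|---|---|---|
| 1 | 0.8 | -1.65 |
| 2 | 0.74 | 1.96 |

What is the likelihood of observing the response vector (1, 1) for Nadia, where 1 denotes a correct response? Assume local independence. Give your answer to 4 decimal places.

P(theta) = 1 / (1 + exp(−a(theta − b)))
P_1 = 1/(1+e^{-2.4400}) = 0.9198
P_2 = 1/(1+e^{0.4144}) = 0.3979
L = P_1 × P_2 = 0.9198 × 0.3979 = 0.36596

0.3660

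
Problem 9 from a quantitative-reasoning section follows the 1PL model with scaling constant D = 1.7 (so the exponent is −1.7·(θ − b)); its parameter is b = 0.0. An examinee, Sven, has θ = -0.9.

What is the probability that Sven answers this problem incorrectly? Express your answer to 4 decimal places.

0.8220

P(θ) = 1 / (1 + exp(−D·(θ − b)))
Exponent: 1.7 × (-0.9 − 0.0) = -1.5300
1/(1 + e^{1.5300}) = 0.1780
P = 0.1780
P(incorrect) = 1 − 0.1780 = 0.8220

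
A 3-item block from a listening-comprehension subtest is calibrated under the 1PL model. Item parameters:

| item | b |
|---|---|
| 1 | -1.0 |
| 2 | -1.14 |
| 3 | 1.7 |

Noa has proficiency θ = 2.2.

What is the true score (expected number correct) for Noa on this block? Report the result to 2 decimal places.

P(θ) = 1 / (1 + exp(−(θ − b)))
P_1 = 1/(1+e^{-3.2000}) = 0.9608
P_2 = 1/(1+e^{-3.3400}) = 0.9658
P_3 = 1/(1+e^{-0.5000}) = 0.6225
E[score] = 0.9608 + 0.9658 + 0.6225 = 2.5491

2.55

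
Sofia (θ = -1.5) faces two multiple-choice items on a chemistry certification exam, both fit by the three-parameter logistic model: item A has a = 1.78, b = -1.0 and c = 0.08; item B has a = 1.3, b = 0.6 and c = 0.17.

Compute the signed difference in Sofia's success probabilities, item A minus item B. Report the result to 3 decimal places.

P(θ) = c + (1 − c) · 1 / (1 + exp(−a(θ − b)))
P_A = 0.3478
P_B = 0.2208
P_A − P_B = 0.1270

0.127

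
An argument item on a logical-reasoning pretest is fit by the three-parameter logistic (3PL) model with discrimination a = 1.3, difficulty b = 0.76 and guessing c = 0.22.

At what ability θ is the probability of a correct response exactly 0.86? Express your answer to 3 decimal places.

1.929

P(θ) = c + (1 − c) · 1 / (1 + exp(−a(θ − b)))
Remove guessing floor: (0.86 − 0.22)/(1 − 0.22) = 0.8205
logit = ln(0.8205/0.1795) = 1.5198
θ = b + logit/(a) = 0.76 + 1.5198/1.3000 = 1.9291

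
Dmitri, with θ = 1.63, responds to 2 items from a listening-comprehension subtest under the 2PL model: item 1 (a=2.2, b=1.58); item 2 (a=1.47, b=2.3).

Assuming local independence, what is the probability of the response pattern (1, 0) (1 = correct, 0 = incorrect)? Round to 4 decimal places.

P(θ) = 1 / (1 + exp(−a(θ − b)))
P_1 = 1/(1+e^{-0.1100}) = 0.5275
P_2 = 1/(1+e^{0.9849}) = 0.2719
L = P_1 × (1−P_2) = 0.5275 × 0.7281 = 0.38404

0.3840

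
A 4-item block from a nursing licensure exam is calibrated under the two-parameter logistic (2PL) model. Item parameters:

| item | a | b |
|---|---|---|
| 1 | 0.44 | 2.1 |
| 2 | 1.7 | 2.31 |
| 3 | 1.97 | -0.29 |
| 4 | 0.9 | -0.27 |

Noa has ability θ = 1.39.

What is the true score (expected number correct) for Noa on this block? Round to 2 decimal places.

P(θ) = 1 / (1 + exp(−a(θ − b)))
P_1 = 1/(1+e^{0.3124}) = 0.4225
P_2 = 1/(1+e^{1.5640}) = 0.1731
P_3 = 1/(1+e^{-3.3096}) = 0.9648
P_4 = 1/(1+e^{-1.4940}) = 0.8167
E[score] = 0.4225 + 0.1731 + 0.9648 + 0.8167 = 2.3770

2.38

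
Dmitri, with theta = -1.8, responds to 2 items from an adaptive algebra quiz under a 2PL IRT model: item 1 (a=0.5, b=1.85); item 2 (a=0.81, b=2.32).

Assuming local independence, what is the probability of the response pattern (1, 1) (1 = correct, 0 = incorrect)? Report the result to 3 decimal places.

P(theta) = 1 / (1 + exp(−a(theta − b)))
P_1 = 1/(1+e^{1.8250}) = 0.1388
P_2 = 1/(1+e^{3.3372}) = 0.0343
L = P_1 × P_2 = 0.1388 × 0.0343 = 0.00476

0.005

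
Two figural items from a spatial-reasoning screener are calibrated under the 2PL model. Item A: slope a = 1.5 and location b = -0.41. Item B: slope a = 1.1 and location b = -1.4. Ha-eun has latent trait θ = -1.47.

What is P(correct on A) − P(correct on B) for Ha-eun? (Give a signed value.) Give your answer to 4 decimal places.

-0.3114

P(θ) = 1 / (1 + exp(−a(θ − b)))
P_A = 0.1694
P_B = 0.4808
P_A − P_B = -0.3114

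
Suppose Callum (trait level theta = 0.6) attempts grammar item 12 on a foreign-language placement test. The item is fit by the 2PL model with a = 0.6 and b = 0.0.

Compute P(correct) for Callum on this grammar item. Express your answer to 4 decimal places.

0.5890

P(theta) = 1 / (1 + exp(−a(theta − b)))
Exponent: 0.6 × (0.6 − 0.0) = 0.3600
1/(1 + e^{-0.3600}) = 0.5890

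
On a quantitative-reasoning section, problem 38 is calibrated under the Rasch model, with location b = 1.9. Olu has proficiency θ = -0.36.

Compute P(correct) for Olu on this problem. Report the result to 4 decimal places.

P(θ) = 1 / (1 + exp(−(θ − b)))
Exponent: (-0.36 − 1.9) = -2.2600
1/(1 + e^{2.2600}) = 0.0945
P = 0.0945

0.0945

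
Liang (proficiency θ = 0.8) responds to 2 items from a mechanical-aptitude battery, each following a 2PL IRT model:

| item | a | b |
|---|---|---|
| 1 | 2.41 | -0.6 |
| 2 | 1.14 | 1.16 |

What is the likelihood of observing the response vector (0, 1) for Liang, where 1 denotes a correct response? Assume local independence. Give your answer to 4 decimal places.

0.0132

P(θ) = 1 / (1 + exp(−a(θ − b)))
P_1 = 1/(1+e^{-3.3740}) = 0.9669
P_2 = 1/(1+e^{0.4104}) = 0.3988
L = (1−P_1) × P_2 = 0.0331 × 0.3988 = 0.01321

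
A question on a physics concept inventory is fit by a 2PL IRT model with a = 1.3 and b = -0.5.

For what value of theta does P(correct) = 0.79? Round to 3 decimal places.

0.519

P(theta) = 1 / (1 + exp(−a(theta − b)))
logit = ln(0.7900/0.2100) = 1.3249
theta = b + logit/(a) = -0.5 + 1.3249/1.3000 = 0.5192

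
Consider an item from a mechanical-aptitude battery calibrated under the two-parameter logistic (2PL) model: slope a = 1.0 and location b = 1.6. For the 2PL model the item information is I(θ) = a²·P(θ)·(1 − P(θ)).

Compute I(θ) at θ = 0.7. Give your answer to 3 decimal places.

P = 1/(1+e^{0.9000}) = 0.2891
P(1−P) = 0.2891 × 0.7109 = 0.2055
I = a² × P(1−P) = 1.0² × 0.2055 = 0.20550

0.206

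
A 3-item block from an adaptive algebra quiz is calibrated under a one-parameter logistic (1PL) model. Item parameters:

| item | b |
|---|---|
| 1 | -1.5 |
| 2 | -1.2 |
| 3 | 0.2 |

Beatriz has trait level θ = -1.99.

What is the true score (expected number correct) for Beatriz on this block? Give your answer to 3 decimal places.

P(θ) = 1 / (1 + exp(−(θ − b)))
P_1 = 1/(1+e^{0.4900}) = 0.3799
P_2 = 1/(1+e^{0.7900}) = 0.3122
P_3 = 1/(1+e^{2.1900}) = 0.1007
E[score] = 0.3799 + 0.3122 + 0.1007 = 0.7927

0.793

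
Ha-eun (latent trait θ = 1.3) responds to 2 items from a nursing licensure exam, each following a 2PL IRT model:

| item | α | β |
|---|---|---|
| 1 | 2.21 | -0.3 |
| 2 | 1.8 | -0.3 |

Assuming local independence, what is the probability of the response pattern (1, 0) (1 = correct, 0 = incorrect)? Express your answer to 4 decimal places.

P(θ) = 1 / (1 + exp(−α(θ − β)))
P_1 = 1/(1+e^{-3.5360}) = 0.9717
P_2 = 1/(1+e^{-2.8800}) = 0.9468
L = P_1 × (1−P_2) = 0.9717 × 0.0532 = 0.05165

0.0516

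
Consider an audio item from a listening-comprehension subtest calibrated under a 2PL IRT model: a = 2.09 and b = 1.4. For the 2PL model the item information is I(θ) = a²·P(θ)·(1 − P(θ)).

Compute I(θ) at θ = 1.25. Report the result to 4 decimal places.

1.0656

P = 1/(1+e^{0.3135}) = 0.4223
P(1−P) = 0.4223 × 0.5777 = 0.2440
I = a² × P(1−P) = 2.09² × 0.2440 = 1.06563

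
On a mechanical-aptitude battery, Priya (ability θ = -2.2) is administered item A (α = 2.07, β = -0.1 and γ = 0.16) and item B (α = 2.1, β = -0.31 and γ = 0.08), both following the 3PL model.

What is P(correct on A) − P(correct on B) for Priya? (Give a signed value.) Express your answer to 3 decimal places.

P(θ) = γ + (1 − γ) · 1 / (1 + exp(−α(θ − β)))
P_A = 0.1707
P_B = 0.0971
P_A − P_B = 0.0737

0.074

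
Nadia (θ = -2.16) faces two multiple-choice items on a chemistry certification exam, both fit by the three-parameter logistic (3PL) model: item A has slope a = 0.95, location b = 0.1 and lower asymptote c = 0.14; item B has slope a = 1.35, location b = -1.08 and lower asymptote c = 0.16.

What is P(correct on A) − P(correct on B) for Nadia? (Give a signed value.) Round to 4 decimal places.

-0.0886

P(θ) = c + (1 − c) · 1 / (1 + exp(−a(θ − b)))
P_A = 0.2300
P_B = 0.3186
P_A − P_B = -0.0886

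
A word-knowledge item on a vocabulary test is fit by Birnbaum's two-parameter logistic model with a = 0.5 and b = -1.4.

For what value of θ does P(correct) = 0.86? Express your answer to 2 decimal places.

2.23

P(θ) = 1 / (1 + exp(−a(θ − b)))
logit = ln(0.8600/0.1400) = 1.8153
θ = b + logit/(a) = -1.4 + 1.8153/0.5000 = 2.2306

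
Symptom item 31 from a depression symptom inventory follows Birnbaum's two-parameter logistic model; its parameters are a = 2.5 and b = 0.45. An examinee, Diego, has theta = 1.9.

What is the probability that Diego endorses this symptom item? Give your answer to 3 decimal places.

0.974

P(theta) = 1 / (1 + exp(−a(theta − b)))
Exponent: 2.5 × (1.9 − 0.45) = 3.6250
1/(1 + e^{-3.6250}) = 0.9740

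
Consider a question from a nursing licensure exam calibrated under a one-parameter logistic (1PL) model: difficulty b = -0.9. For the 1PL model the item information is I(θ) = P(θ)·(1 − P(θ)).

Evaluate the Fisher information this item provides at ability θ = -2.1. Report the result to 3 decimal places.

P = 1/(1+e^{1.2000}) = 0.2315
P(1−P) = 0.2315 × 0.7685 = 0.1779
I = P(1−P) = 0.17789

0.178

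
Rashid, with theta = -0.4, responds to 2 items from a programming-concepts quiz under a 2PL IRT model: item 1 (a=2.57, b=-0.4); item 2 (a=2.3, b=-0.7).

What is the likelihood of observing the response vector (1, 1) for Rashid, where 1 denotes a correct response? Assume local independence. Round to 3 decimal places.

P(theta) = 1 / (1 + exp(−a(theta − b)))
P_1 = 1/(1+e^{0.0000}) = 0.5000
P_2 = 1/(1+e^{-0.6900}) = 0.6660
L = P_1 × P_2 = 0.5000 × 0.6660 = 0.33298

0.333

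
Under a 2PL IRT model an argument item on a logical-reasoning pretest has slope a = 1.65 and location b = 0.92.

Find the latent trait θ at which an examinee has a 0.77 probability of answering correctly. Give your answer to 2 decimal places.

1.65

P(θ) = 1 / (1 + exp(−a(θ − b)))
logit = ln(0.7700/0.2300) = 1.2083
θ = b + logit/(a) = 0.92 + 1.2083/1.6500 = 1.6523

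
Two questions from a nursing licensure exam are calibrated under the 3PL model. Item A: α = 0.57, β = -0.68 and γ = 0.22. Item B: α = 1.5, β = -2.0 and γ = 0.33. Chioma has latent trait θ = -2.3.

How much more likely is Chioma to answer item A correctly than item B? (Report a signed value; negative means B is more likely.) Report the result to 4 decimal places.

P(θ) = γ + (1 − γ) · 1 / (1 + exp(−α(θ − β)))
P_A = 0.4417
P_B = 0.5909
P_A − P_B = -0.1491

-0.1491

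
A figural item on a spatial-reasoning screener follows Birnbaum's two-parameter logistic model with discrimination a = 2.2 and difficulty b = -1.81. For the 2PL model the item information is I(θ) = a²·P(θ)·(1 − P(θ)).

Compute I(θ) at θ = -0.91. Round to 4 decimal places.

P = 1/(1+e^{-1.9800}) = 0.8787
P(1−P) = 0.8787 × 0.1213 = 0.1066
I = a² × P(1−P) = 2.2² × 0.1066 = 0.51595

0.5159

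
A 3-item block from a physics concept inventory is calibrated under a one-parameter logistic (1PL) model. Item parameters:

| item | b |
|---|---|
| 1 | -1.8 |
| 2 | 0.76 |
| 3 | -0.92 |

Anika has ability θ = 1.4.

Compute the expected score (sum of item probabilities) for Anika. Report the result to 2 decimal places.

P(θ) = 1 / (1 + exp(−(θ − b)))
P_1 = 1/(1+e^{-3.2000}) = 0.9608
P_2 = 1/(1+e^{-0.6400}) = 0.6548
P_3 = 1/(1+e^{-2.3200}) = 0.9105
E[score] = 0.9608 + 0.6548 + 0.9105 = 2.5261

2.53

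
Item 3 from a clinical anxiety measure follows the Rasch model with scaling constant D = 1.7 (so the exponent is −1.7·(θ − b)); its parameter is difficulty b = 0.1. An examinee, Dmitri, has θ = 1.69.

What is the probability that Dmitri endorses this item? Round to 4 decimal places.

P(θ) = 1 / (1 + exp(−D·(θ − b)))
Exponent: 1.7 × (1.69 − 0.1) = 2.7030
1/(1 + e^{-2.7030}) = 0.9372
P = 0.9372

0.9372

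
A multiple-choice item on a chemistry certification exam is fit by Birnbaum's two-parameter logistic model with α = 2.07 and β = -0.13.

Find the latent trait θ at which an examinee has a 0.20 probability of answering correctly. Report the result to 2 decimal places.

P(θ) = 1 / (1 + exp(−α(θ − β)))
logit = ln(0.2000/0.8000) = -1.3863
θ = β + logit/(α) = -0.13 + (-1.3863)/2.0700 = -0.7997

-0.80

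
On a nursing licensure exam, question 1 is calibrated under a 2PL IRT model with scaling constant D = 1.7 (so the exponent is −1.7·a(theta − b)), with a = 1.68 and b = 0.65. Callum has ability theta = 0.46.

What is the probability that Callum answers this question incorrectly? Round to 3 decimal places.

0.632

P(theta) = 1 / (1 + exp(−D·a(theta − b)))
Exponent: 1.7 × 1.68 × (0.46 − 0.65) = -0.5426
1/(1 + e^{0.5426}) = 0.3676
P = 0.3676
P(incorrect) = 1 − 0.3676 = 0.6324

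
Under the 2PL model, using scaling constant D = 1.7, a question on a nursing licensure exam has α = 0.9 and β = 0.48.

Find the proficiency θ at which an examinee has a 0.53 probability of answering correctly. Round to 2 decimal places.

P(θ) = 1 / (1 + exp(−D·α(θ − β)))
logit = ln(0.5300/0.4700) = 0.1201
θ = β + logit/(1.7·α) = 0.48 + 0.1201/1.5300 = 0.5585

0.56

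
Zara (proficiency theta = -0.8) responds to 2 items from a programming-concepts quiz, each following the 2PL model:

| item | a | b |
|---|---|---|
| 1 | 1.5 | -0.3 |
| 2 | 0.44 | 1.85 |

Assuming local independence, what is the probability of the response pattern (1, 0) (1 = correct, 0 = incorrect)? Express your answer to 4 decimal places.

0.2446

P(theta) = 1 / (1 + exp(−a(theta − b)))
P_1 = 1/(1+e^{0.7500}) = 0.3208
P_2 = 1/(1+e^{1.1660}) = 0.2376
L = P_1 × (1−P_2) = 0.3208 × 0.7624 = 0.24460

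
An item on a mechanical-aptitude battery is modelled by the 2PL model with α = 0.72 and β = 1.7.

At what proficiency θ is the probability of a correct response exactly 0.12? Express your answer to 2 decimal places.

P(θ) = 1 / (1 + exp(−α(θ − β)))
logit = ln(0.1200/0.8800) = -1.9924
θ = β + logit/(α) = 1.7 + (-1.9924)/0.7200 = -1.0673

-1.07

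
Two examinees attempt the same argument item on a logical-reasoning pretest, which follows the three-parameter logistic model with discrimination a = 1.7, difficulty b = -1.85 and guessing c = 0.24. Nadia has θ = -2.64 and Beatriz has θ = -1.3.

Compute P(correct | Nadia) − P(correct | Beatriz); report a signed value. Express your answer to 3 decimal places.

-0.388

P(θ) = c + (1 − c) · 1 / (1 + exp(−a(θ − b)))
P(Nadia) = 0.3973  [exponent -1.3430]
P(Beatriz) = 0.7857  [exponent 0.9350]
Difference = 0.3973 − 0.7857 = -0.3884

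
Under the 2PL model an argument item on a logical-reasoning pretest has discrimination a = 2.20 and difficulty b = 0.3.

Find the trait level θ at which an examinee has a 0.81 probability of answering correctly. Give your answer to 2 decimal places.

0.96

P(θ) = 1 / (1 + exp(−a(θ − b)))
logit = ln(0.8100/0.1900) = 1.4500
θ = b + logit/(a) = 0.3 + 1.4500/2.2000 = 0.9591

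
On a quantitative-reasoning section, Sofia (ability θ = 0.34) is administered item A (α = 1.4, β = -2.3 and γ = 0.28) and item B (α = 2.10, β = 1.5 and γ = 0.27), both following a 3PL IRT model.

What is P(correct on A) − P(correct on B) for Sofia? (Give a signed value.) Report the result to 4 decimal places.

P(θ) = γ + (1 − γ) · 1 / (1 + exp(−α(θ − β)))
P_A = 0.9826
P_B = 0.3287
P_A − P_B = 0.6538

0.6538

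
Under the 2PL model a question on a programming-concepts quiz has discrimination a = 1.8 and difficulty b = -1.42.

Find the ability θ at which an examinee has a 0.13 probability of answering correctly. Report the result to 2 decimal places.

-2.48

P(θ) = 1 / (1 + exp(−a(θ − b)))
logit = ln(0.1300/0.8700) = -1.9010
θ = b + logit/(a) = -1.42 + (-1.9010)/1.8000 = -2.4761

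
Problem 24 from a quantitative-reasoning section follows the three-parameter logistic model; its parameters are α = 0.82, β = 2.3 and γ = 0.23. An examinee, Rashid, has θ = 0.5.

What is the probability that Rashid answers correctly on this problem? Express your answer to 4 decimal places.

P(θ) = γ + (1 − γ) · 1 / (1 + exp(−α(θ − β)))
Exponent: 0.82 × (0.5 − 2.3) = -1.4760
1/(1 + e^{1.4760}) = 0.1860
P = 0.23 + 0.77 × 0.1860 = 0.3732

0.3732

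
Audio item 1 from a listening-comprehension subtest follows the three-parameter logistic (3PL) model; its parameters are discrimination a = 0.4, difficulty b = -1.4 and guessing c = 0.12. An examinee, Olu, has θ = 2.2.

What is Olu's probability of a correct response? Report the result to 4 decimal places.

0.8314

P(θ) = c + (1 − c) · 1 / (1 + exp(−a(θ − b)))
Exponent: 0.4 × (2.2 − (-1.4)) = 1.4400
1/(1 + e^{-1.4400}) = 0.8085
P = 0.12 + 0.88 × 0.8085 = 0.8314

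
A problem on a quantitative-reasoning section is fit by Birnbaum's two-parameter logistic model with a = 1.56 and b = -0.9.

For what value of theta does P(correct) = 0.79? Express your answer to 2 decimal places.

-0.05

P(theta) = 1 / (1 + exp(−a(theta − b)))
logit = ln(0.7900/0.2100) = 1.3249
theta = b + logit/(a) = -0.9 + 1.3249/1.5600 = -0.0507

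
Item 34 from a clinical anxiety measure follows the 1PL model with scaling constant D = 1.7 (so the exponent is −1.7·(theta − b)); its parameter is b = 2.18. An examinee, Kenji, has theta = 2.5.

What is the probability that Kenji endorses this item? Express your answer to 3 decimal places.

0.633

P(theta) = 1 / (1 + exp(−D·(theta − b)))
Exponent: 1.7 × (2.5 − 2.18) = 0.5440
1/(1 + e^{-0.5440}) = 0.6327
P = 0.6327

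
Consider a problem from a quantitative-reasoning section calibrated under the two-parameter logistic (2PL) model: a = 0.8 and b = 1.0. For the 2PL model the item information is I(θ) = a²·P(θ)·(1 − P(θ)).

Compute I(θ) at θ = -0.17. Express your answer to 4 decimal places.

0.1295

P = 1/(1+e^{0.9360}) = 0.2817
P(1−P) = 0.2817 × 0.7183 = 0.2023
I = a² × P(1−P) = 0.8² × 0.2023 = 0.12950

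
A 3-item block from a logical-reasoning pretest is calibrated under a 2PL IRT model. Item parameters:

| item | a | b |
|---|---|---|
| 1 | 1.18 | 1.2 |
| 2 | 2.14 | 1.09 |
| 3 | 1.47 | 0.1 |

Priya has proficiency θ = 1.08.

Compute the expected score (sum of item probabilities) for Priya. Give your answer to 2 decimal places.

P(θ) = 1 / (1 + exp(−a(θ − b)))
P_1 = 1/(1+e^{0.1416}) = 0.4647
P_2 = 1/(1+e^{0.0214}) = 0.4947
P_3 = 1/(1+e^{-1.4406}) = 0.8085
E[score] = 0.4647 + 0.4947 + 0.8085 = 1.7679

1.77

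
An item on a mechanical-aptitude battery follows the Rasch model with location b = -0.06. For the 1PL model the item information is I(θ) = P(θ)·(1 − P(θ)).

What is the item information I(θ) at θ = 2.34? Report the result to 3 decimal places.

P = 1/(1+e^{-2.4000}) = 0.9168
P(1−P) = 0.9168 × 0.0832 = 0.0763
I = P(1−P) = 0.07625

0.076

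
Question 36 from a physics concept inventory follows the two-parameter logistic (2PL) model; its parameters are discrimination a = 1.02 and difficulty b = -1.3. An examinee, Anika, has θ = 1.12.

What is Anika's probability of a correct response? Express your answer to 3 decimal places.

0.922

P(θ) = 1 / (1 + exp(−a(θ − b)))
Exponent: 1.02 × (1.12 − (-1.3)) = 2.4684
1/(1 + e^{-2.4684}) = 0.9219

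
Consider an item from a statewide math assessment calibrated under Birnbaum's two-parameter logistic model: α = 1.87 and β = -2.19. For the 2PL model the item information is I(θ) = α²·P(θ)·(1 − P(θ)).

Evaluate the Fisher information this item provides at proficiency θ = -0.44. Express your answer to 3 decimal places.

0.123

P = 1/(1+e^{-3.2725}) = 0.9635
P(1−P) = 0.9635 × 0.0365 = 0.0352
I = α² × P(1−P) = 1.87² × 0.0352 = 0.12306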